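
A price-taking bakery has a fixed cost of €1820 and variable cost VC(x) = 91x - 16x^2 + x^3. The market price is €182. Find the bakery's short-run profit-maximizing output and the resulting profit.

AVC = 91 - 16x + x^2 has its minimum €27 at x = 8; price €182 clears that bar, so the firm operates.
MC = 91 - 32x + 3x^2. Setting P = MC and taking the root on the rising branch gives x* = 13.
TR = 182·13 = 2366. TC = 1820 + 676 = 2496. Profit = 2366 − 2496 = -€130.
Shutting down would mean losing the fixed cost of €1820, so operating at a loss of €130 is better by €1690.

Profit = -€130 at x = 13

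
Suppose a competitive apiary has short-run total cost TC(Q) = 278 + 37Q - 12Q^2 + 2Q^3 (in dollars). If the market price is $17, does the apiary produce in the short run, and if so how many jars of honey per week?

Shut down

From TC, MC = TC'(Q) = 37 - 24Q + 6Q^2 and AVC = VC/Q = 37 - 12Q + 2Q^2.
AVC hits its minimum where MC = AVC, at Q = 3, giving min AVC = 37 - 12·3 + 2·3^2 = $19.
P = $17 lies below min AVC = $19; no output level covers variable cost.
Best response: produce nothing and absorb the $278 fixed cost.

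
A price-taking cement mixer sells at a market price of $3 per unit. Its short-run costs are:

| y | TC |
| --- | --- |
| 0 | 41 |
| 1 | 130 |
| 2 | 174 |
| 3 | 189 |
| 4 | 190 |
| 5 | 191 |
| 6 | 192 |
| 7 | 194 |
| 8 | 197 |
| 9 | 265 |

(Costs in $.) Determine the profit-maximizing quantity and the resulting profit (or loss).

Profit at each row (π = 3y − TC): y=0: -41; y=1: -127; y=2: -168; y=3: -180; y=4: -178; y=5: -176; y=6: -174; y=7: -173; y=8: -173; y=9: -238.
Profit is highest at y = 0. Equivalently, the lowest AVC in the table is 156/8 ≈ $19.50 at y = 8, and P = $3 falls below it — price never covers variable cost, so the firm shuts down and loses only its fixed cost.

y = 0 (shut down); profit = -$41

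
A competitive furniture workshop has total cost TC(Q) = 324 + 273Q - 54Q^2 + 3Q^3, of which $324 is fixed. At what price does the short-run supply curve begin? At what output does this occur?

$30 per unit, at Q = 9

The firm shuts down when price falls below the minimum of average variable cost. AVC = VC/Q = 273 - 54Q + 3Q^2.
At the minimum of AVC, MC = AVC. MC = 273 - 108Q + 9Q^2; setting MC = AVC gives 6Q^2 - 54Q = 0, so Q = 9. min AVC = 30.
So the shutdown price is $30.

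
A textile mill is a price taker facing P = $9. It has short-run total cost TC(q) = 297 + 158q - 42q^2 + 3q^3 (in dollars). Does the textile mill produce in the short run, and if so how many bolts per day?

Strip out fixed cost: VC = 158q - 42q^2 + 3q^3. Then AVC = 158 - 42q + 3q^2 and MC = 158 - 84q + 9q^2.
AVC hits its minimum where MC = AVC, at q = 7, giving min AVC = 158 - 42·7 + 3·7^2 = $11.
Since P = $9 < min AVC = $11, price fails to cover variable cost at any output.
Shutting down limits the loss to fixed cost, $297.

Shut down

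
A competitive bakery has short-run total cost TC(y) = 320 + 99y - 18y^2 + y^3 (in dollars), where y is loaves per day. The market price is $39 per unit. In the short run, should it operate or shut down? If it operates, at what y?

Variable cost is VC = 99y - 18y^2 + y^3, so AVC = VC/y = 99 - 18y + y^2 and MC = dTC/dy = 99 - 36y + 3y^2.
AVC is minimized where dAVC/dy = -18 + 2y = 0, at y = 9; min AVC = 99 - 18·9 + 9^2 = $18.
Since P = $39 ≥ min AVC = $18, price covers variable cost and the firm should produce.
P = MC gives 60 - 36y + 3y^2 = 0, with roots 2 and 10. Take the larger (rising MC): y* = 10.
Check: AVC at y = 10 is $19 ≤ P, so revenue covers variable cost.
Profit = P·y − TC = 39·10 − 510 = -$120, a loss, but smaller than the $320 fixed cost the firm would lose by shutting down.

Produce at y = 10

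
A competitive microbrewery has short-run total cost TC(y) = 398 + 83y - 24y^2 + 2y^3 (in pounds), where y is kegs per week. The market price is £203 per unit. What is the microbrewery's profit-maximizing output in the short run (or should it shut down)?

From TC, MC = TC'(y) = 83 - 48y + 6y^2 and AVC = VC/y = 83 - 24y + 2y^2.
The AVC parabola has its vertex at y = 24/4 = 6, where AVC = 83 - 24·6 + 2·6^2 = £11.
Since P = £203 ≥ min AVC = £11, price covers variable cost and the firm should produce.
P = MC gives -120 - 48y + 6y^2 = 0, with roots -2 and 10. Take the larger (rising MC): y* = 10.
Check: AVC at y = 10 is £43 ≤ P, so revenue covers variable cost.
Profit = P·y − TC = 203·10 − 828 = £1202.

Produce at y = 10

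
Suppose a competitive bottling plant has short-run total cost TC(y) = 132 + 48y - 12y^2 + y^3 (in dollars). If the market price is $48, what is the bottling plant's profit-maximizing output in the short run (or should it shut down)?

Variable cost is VC = 48y - 12y^2 + y^3, so AVC = VC/y = 48 - 12y + y^2 and MC = dTC/dy = 48 - 24y + 3y^2.
AVC is minimized where dAVC/dy = -12 + 2y = 0, at y = 6; min AVC = 48 - 12·6 + 6^2 = $12.
Since P = $48 ≥ min AVC = $12, price covers variable cost and the firm should produce.
P = MC gives -24y + 3y^2 = 0, with roots 0 and 8. Take the larger (rising MC): y* = 8.
Check: AVC at y = 8 is $16 ≤ P, so revenue covers variable cost.
Profit = P·y − TC = 48·8 − 260 = $124.

Produce at y = 8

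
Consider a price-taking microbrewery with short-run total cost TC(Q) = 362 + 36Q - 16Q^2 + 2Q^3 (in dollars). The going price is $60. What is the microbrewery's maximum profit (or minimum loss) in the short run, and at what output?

Profit = -$74 at Q = 6

AVC = 36 - 16Q + 2Q^2 has its minimum $4 at Q = 4; price $60 clears that bar, so the firm operates.
With MC = 36 - 32Q + 6Q^2, P = MC on the upward-sloping part at Q* = 6.
TR = 60·6 = 360. TC = 362 + 72 = 434. Profit = 360 − 434 = -$74.
By producing, the firm covers all variable cost plus $288 of fixed cost; shutting down would lose the full $362.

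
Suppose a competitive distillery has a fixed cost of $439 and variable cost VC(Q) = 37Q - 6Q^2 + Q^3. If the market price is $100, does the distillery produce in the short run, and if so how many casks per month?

Variable cost is VC = 37Q - 6Q^2 + Q^3, so AVC = VC/Q = 37 - 6Q + Q^2 and MC = dTC/dQ = 37 - 12Q + 3Q^2.
The AVC parabola has its vertex at Q = 6/2 = 3, where AVC = 37 - 6·3 + 3^2 = $28.
Because $100 ≥ $28, revenue can cover variable cost; the firm operates.
Set P = MC: 100 = 37 - 12Q + 3Q^2 → -63 - 12Q + 3Q^2 = 0. The roots are Q = -3 and Q = 7; the profit-maximizing output is on the rising part of MC, so Q* = 7.
Check: AVC at Q = 7 is $44 ≤ P, so revenue covers variable cost.
Profit = P·Q − TC = 100·7 − 747 = -$47, a loss, but smaller than the $439 fixed cost the firm would lose by shutting down.

Produce at Q = 7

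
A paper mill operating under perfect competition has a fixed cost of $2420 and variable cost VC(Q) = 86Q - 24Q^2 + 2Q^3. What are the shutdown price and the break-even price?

Shutdown price = min AVC. AVC = 86 - 24Q + 2Q^2, with vertex at Q = 6 and minimum $14.
ATC = 2420/Q + 86 - 24Q + 2Q^2. Setting dATC/dQ = −2420/Q^2 − 24 + 4Q = 0 gives Q = 11 (since 4·11^3 − 24·11^2 = 2420).
min ATC = 2420/11 + 86 − 24·11 + 2·11^2 = $284. That is the break-even price.
For $14 ≤ P < $284 the firm produces at a loss; below $14 it shuts down.

Shutdown price = $14; break-even price = $284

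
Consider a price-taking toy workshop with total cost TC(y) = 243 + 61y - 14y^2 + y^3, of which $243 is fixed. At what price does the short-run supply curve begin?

$12 per unit

Short-run supply begins at min AVC. From VC = 61y - 14y^2 + y^3, AVC = 61 - 14y + y^2.
dAVC/dy = -14 + 2y = 0 gives y = 7. min AVC = 61 - 14·7 + 7^2 = 12.
The firm shuts down for any P below $12.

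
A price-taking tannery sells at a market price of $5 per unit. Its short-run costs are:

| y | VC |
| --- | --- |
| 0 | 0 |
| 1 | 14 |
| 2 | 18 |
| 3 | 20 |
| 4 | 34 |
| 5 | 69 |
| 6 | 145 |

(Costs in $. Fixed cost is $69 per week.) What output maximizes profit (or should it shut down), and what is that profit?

y = 0 (shut down); profit = -$69

Tabulate TR − TC: y=0: -69; y=1: -78; y=2: -77; y=3: -74; y=4: -83; y=5: -113; y=6: -184.
Profit is highest at y = 0. Equivalently, the lowest AVC in the table is 20/3 ≈ $6.67 at y = 3, and P = $5 falls below it — price never covers variable cost, so the firm shuts down and loses only its fixed cost.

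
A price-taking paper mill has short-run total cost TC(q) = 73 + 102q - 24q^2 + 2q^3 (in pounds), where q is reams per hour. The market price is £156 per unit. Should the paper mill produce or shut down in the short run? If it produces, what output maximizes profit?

From TC, MC = TC'(q) = 102 - 48q + 6q^2 and AVC = VC/q = 102 - 24q + 2q^2.
The AVC parabola has its vertex at q = 24/4 = 6, where AVC = 102 - 24·6 + 2·6^2 = £30.
Because £156 ≥ £30, revenue can cover variable cost; the firm operates.
Set P = MC: 156 = 102 - 48q + 6q^2 → -54 - 48q + 6q^2 = 0. The roots are q = -1 and q = 9; the profit-maximizing output is on the rising part of MC, so q* = 9.
Check: AVC at q = 9 is £48 ≤ P, so revenue covers variable cost.
Profit = P·q − TC = 156·9 − 505 = £899.

Produce at q = 9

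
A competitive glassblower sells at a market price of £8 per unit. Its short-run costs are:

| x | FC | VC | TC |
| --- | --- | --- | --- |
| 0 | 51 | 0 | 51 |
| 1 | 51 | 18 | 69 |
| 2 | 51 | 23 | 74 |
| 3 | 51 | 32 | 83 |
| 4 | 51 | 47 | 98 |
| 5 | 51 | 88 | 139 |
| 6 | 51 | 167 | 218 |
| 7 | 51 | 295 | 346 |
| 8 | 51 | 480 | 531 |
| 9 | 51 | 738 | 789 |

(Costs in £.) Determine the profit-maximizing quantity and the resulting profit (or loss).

x = 0 (shut down); profit = -£51

Compute π = P·x − TC at each output: x=0: -51; x=1: -61; x=2: -58; x=3: -59; x=4: -66; x=5: -99; x=6: -170; x=7: -290; x=8: -467; x=9: -717.
Profit is highest at x = 0. Equivalently, the lowest AVC in the table is 32/3 ≈ £10.67 at x = 3, and P = £8 falls below it — price never covers variable cost, so the firm shuts down and loses only its fixed cost.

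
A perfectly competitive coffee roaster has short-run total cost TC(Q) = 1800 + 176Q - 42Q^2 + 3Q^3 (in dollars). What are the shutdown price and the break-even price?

Shutdown price = $29; break-even price = $236

AVC = 176 - 42Q + 3Q^2; minimized at Q = 7, giving min AVC = $29. That is the shutdown price.
ATC = 1800/Q + 176 - 42Q + 3Q^2. Setting dATC/dQ = −1800/Q^2 − 42 + 6Q = 0 gives Q = 10 (since 6·10^3 − 42·10^2 = 1800).
min ATC = 1800/10 + 176 − 42·10 + 3·10^2 = $236. That is the break-even price.
For $29 ≤ P < $236 the firm produces at a loss; below $29 it shuts down.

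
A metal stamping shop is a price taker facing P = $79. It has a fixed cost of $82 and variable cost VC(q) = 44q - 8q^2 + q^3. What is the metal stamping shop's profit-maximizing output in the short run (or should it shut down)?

Produce at q = 7

Strip out fixed cost: VC = 44q - 8q^2 + q^3. Then AVC = 44 - 8q + q^2 and MC = 44 - 16q + 3q^2.
AVC hits its minimum where MC = AVC, at q = 4, giving min AVC = 44 - 8·4 + 4^2 = $28.
P = $79 exceeds min AVC = $28, so the firm stays open.
Solving P = MC: -35 - 16q + 3q^2 = 0 ⇒ q = -5/3 or 7. On the upward-sloping branch, q* = 7.
Check: AVC at q = 7 is $37 ≤ P, so revenue covers variable cost.
Profit = P·q − TC = 79·7 − 341 = $212.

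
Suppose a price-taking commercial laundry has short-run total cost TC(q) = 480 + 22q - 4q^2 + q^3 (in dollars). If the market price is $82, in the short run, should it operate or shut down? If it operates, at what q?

Produce at q = 6

Variable cost is VC = 22q - 4q^2 + q^3, so AVC = VC/q = 22 - 4q + q^2 and MC = dTC/dq = 22 - 8q + 3q^2.
The AVC parabola has its vertex at q = 4/2 = 2, where AVC = 22 - 4·2 + 2^2 = $18.
Because $82 ≥ $18, revenue can cover variable cost; the firm operates.
Solving P = MC: -60 - 8q + 3q^2 = 0 ⇒ q = -10/3 or 6. On the upward-sloping branch, q* = 6.
Check: AVC at q = 6 is $34 ≤ P, so revenue covers variable cost.
Profit = P·q − TC = 82·6 − 684 = -$192, a loss, but smaller than the $480 fixed cost the firm would lose by shutting down.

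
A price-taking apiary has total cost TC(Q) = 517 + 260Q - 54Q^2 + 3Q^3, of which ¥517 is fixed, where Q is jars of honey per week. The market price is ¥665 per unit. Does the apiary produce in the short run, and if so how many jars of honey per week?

From TC, MC = TC'(Q) = 260 - 108Q + 9Q^2 and AVC = VC/Q = 260 - 54Q + 3Q^2.
AVC hits its minimum where MC = AVC, at Q = 9, giving min AVC = 260 - 54·9 + 3·9^2 = ¥17.
Because ¥665 ≥ ¥17, revenue can cover variable cost; the firm operates.
Set P = MC: 665 = 260 - 108Q + 9Q^2 → -405 - 108Q + 9Q^2 = 0. The roots are Q = -3 and Q = 15; the profit-maximizing output is on the rising part of MC, so Q* = 15.
Check: AVC at Q = 15 is ¥125 ≤ P, so revenue covers variable cost.
Profit = P·Q − TC = 665·15 − 2392 = ¥7583.

Produce at Q = 15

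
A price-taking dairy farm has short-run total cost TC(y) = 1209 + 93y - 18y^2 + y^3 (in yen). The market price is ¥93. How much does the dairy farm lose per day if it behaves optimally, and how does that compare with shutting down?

Profit = -¥345 at y = 12

AVC = 93 - 18y + y^2 has its minimum ¥12 at y = 9; price ¥93 clears that bar, so the firm operates.
With MC = 93 - 36y + 3y^2, P = MC on the upward-sloping part at y* = 12.
TR = 93·12 = 1116. TC = 1209 + 252 = 1461. Profit = 1116 − 1461 = -¥345.
Shutting down would mean losing the fixed cost of ¥1209, so operating at a loss of ¥345 is better by ¥864.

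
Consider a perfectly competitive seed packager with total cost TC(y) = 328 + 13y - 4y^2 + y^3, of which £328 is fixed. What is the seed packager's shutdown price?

Short-run supply begins at min AVC. From VC = 13y - 4y^2 + y^3, AVC = 13 - 4y + y^2.
dAVC/dy = -4 + 2y = 0 gives y = 2. min AVC = 13 - 4·2 + 2^2 = 9.
The firm shuts down for any P below £9.

£9 per unit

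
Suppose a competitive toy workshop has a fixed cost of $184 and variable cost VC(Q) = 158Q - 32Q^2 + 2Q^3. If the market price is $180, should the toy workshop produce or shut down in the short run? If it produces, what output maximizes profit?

Produce at Q = 11

Strip out fixed cost: VC = 158Q - 32Q^2 + 2Q^3. Then AVC = 158 - 32Q + 2Q^2 and MC = 158 - 64Q + 6Q^2.
The AVC parabola has its vertex at Q = 32/4 = 8, where AVC = 158 - 32·8 + 2·8^2 = $30.
P = $180 exceeds min AVC = $30, so the firm stays open.
P = MC gives -22 - 64Q + 6Q^2 = 0, with roots -1/3 and 11. Take the larger (rising MC): Q* = 11.
Check: AVC at Q = 11 is $48 ≤ P, so revenue covers variable cost.
Profit = P·Q − TC = 180·11 − 712 = $1268.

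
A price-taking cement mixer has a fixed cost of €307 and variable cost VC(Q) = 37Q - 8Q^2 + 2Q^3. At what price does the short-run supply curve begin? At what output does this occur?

€29 per unit, at Q = 2

The firm shuts down when price falls below the minimum of average variable cost. AVC = VC/Q = 37 - 8Q + 2Q^2.
dAVC/dQ = -8 + 4Q = 0 gives Q = 2. min AVC = 37 - 8·2 + 2·2^2 = 29.
For P < €29 the firm produces nothing.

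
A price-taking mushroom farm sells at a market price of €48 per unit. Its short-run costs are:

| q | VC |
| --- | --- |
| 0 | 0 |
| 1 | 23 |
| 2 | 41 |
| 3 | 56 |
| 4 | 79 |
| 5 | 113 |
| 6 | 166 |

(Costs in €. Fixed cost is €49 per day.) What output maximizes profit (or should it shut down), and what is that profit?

q = 5; profit = €78

Profit at each row (π = 48q − TC): q=0: -49; q=1: -24; q=2: 6; q=3: 39; q=4: 64; q=5: 78; q=6: 73.
Profit is maximized at q = 5. AVC there is 113/5 = €22.60 ≤ P, so producing beats shutting down (which would give -€49).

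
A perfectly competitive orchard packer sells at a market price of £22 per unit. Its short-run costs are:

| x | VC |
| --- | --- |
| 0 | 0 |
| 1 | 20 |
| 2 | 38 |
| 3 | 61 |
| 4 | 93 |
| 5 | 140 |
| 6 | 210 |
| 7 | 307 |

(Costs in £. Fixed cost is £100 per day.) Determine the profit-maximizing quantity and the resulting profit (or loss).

x = 2; profit = -£94

Profit at each row (π = 22x − TC): x=0: -100; x=1: -98; x=2: -94; x=3: -95; x=4: -105; x=5: -130; x=6: -178; x=7: -253.
Profit is maximized at x = 2. AVC there is 38/2 = £19 ≤ P, so producing beats shutting down (which would give -£100).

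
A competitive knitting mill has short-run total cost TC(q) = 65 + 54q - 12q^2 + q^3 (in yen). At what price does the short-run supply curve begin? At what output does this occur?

The firm shuts down when price falls below the minimum of average variable cost. AVC = VC/q = 54 - 12q + q^2.
At the minimum of AVC, MC = AVC. MC = 54 - 24q + 3q^2; setting MC = AVC gives 2q^2 - 12q = 0, so q = 6. min AVC = 18.
For P < ¥18 the firm produces nothing.

¥18 per unit, at q = 6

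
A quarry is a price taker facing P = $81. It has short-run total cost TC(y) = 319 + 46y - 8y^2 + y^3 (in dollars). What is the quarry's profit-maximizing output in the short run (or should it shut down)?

Produce at y = 7

From TC, MC = TC'(y) = 46 - 16y + 3y^2 and AVC = VC/y = 46 - 8y + y^2.
AVC is minimized where dAVC/dy = -8 + 2y = 0, at y = 4; min AVC = 46 - 8·4 + 4^2 = $30.
P = $81 exceeds min AVC = $30, so the firm stays open.
Solving P = MC: -35 - 16y + 3y^2 = 0 ⇒ y = -5/3 or 7. On the upward-sloping branch, y* = 7.
Check: AVC at y = 7 is $39 ≤ P, so revenue covers variable cost.
Profit = P·y − TC = 81·7 − 592 = -$25, a loss, but smaller than the $319 fixed cost the firm would lose by shutting down.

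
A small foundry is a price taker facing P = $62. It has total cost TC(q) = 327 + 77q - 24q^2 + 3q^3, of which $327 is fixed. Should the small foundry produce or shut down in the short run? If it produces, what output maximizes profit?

Produce at q = 5

Strip out fixed cost: VC = 77q - 24q^2 + 3q^3. Then AVC = 77 - 24q + 3q^2 and MC = 77 - 48q + 9q^2.
AVC hits its minimum where MC = AVC, at q = 4, giving min AVC = 77 - 24·4 + 3·4^2 = $29.
P = $62 exceeds min AVC = $29, so the firm stays open.
Set P = MC: 62 = 77 - 48q + 9q^2 → 15 - 48q + 9q^2 = 0. The roots are q = 1/3 and q = 5; the profit-maximizing output is on the rising part of MC, so q* = 5.
Check: AVC at q = 5 is $32 ≤ P, so revenue covers variable cost.
Profit = P·q − TC = 62·5 − 487 = -$177, a loss, but smaller than the $327 fixed cost the firm would lose by shutting down.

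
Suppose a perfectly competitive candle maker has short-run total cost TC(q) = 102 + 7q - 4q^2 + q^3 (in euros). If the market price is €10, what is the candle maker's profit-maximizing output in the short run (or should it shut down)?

From TC, MC = TC'(q) = 7 - 8q + 3q^2 and AVC = VC/q = 7 - 4q + q^2.
The AVC parabola has its vertex at q = 4/2 = 2, where AVC = 7 - 4·2 + 2^2 = €3.
Since P = €10 ≥ min AVC = €3, price covers variable cost and the firm should produce.
Set P = MC: 10 = 7 - 8q + 3q^2 → -3 - 8q + 3q^2 = 0. The roots are q = -1/3 and q = 3; the profit-maximizing output is on the rising part of MC, so q* = 3.
Check: AVC at q = 3 is €4 ≤ P, so revenue covers variable cost.
Profit = P·q − TC = 10·3 − 114 = -€84, a loss, but smaller than the €102 fixed cost the firm would lose by shutting down.

Produce at q = 3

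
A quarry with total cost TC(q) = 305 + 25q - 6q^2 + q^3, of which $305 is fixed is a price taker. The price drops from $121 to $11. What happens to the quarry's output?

MC = 25 - 12q + 3q^2; the shutdown threshold is min AVC = $16 (at q = 3).
At P = $121 ≥ min AVC, set P = MC on the rising branch: q = 8.
At P = $11 < min AVC = $16, price no longer covers variable cost at any output, so the firm shuts down: q = 0.

Output falls from 8 to 0 (the firm shuts down)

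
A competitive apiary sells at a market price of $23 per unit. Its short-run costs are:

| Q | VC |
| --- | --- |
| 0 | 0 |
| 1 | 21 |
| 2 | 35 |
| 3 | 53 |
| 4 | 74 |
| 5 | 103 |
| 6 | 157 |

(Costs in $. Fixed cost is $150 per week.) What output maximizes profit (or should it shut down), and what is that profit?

Tabulate TR − TC: Q=0: -150; Q=1: -148; Q=2: -139; Q=3: -134; Q=4: -132; Q=5: -138; Q=6: -169.
Profit is maximized at Q = 4. AVC there is 74/4 = $18.50 ≤ P, so producing beats shutting down (which would give -$150).

Q = 4; profit = -$132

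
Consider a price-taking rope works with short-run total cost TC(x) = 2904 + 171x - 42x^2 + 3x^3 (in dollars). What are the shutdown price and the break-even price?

AVC = 171 - 42x + 3x^2; minimized at x = 7, giving min AVC = $24. That is the shutdown price.
ATC = 2904/x + 171 - 42x + 3x^2. Setting dATC/dx = −2904/x^2 − 42 + 6x = 0 gives x = 11 (since 6·11^3 − 42·11^2 = 2904).
min ATC = 2904/11 + 171 − 42·11 + 3·11^2 = $336. That is the break-even price.
Between these two prices the firm operates at a loss; above $336 it earns a profit.

Shutdown price = $24; break-even price = $336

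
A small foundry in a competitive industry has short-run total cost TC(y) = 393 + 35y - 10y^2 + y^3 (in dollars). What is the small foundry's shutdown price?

The firm shuts down when price falls below the minimum of average variable cost. AVC = VC/y = 35 - 10y + y^2.
At the minimum of AVC, MC = AVC. MC = 35 - 20y + 3y^2; setting MC = AVC gives 2y^2 - 10y = 0, so y = 5. min AVC = 10.
For P < $10 the firm produces nothing.

$10 per unit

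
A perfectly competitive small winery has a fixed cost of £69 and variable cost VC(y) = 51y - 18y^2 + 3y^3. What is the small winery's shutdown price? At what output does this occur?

Short-run supply begins at min AVC. From VC = 51y - 18y^2 + 3y^3, AVC = 51 - 18y + 3y^2.
At the minimum of AVC, MC = AVC. MC = 51 - 36y + 9y^2; setting MC = AVC gives 6y^2 - 18y = 0, so y = 3. min AVC = 24.
The firm shuts down for any P below £24.

£24 per unit, at y = 3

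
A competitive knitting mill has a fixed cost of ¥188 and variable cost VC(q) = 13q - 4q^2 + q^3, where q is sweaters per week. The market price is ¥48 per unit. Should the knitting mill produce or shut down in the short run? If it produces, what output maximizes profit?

Variable cost is VC = 13q - 4q^2 + q^3, so AVC = VC/q = 13 - 4q + q^2 and MC = dTC/dq = 13 - 8q + 3q^2.
The AVC parabola has its vertex at q = 4/2 = 2, where AVC = 13 - 4·2 + 2^2 = ¥9.
Because ¥48 ≥ ¥9, revenue can cover variable cost; the firm operates.
P = MC gives -35 - 8q + 3q^2 = 0, with roots -7/3 and 5. Take the larger (rising MC): q* = 5.
Check: AVC at q = 5 is ¥18 ≤ P, so revenue covers variable cost.
Profit = P·q − TC = 48·5 − 278 = -¥38, a loss, but smaller than the ¥188 fixed cost the firm would lose by shutting down.

Produce at q = 5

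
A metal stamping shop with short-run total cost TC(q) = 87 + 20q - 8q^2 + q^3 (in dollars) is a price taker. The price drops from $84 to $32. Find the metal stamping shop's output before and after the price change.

Output falls from 8 to 6

AVC = 20 - 8q + q^2, minimized at q = 4 where min AVC = $4. MC = 20 - 16q + 3q^2.
At P = $84 ≥ min AVC, set P = MC on the rising branch: q = 8.
At P = $32 ≥ min AVC, set P = MC: q = 6. The firm stays open but cuts output.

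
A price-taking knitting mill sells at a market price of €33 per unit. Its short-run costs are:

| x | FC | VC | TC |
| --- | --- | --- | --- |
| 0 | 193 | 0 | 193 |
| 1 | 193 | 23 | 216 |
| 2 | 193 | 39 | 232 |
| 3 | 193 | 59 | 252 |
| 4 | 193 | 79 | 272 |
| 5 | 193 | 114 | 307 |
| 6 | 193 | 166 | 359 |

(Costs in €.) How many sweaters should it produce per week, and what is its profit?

x = 4; profit = -€140

Profit at each row (π = 33x − TC): x=0: -193; x=1: -183; x=2: -166; x=3: -153; x=4: -140; x=5: -142; x=6: -161.
Profit is maximized at x = 4. AVC there is 79/4 = €19.75 ≤ P, so producing beats shutting down (which would give -€193).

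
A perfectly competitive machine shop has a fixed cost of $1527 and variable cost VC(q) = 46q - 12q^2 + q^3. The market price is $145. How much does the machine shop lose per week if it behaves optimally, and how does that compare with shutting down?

AVC = 46 - 12q + q^2; min AVC = $10 at q = 6. Since P = $145 ≥ min AVC, the firm produces.
MC = 46 - 24q + 3q^2. Setting P = MC and taking the root on the rising branch gives q* = 11.
TR = 145·11 = 1595. TC = 1527 + 385 = 1912. Profit = 1595 − 1912 = -$317.
That loss of $317 beats the $1527 the firm would lose by shutting down; producing recovers $1210 of fixed cost.

Profit = -$317 at q = 11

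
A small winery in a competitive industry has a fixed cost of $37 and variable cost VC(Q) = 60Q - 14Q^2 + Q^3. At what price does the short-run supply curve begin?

The shutdown price is the minimum of AVC. VC = 60Q - 14Q^2 + Q^3, so AVC = 60 - 14Q + Q^2.
dAVC/dQ = -14 + 2Q = 0 gives Q = 7. min AVC = 60 - 14·7 + 7^2 = 11.
For P < $11 the firm produces nothing.

$11 per unit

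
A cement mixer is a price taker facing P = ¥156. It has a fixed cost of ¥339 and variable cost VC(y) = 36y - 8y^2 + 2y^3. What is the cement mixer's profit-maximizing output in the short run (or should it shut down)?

Strip out fixed cost: VC = 36y - 8y^2 + 2y^3. Then AVC = 36 - 8y + 2y^2 and MC = 36 - 16y + 6y^2.
AVC hits its minimum where MC = AVC, at y = 2, giving min AVC = 36 - 8·2 + 2·2^2 = ¥28.
P = ¥156 exceeds min AVC = ¥28, so the firm stays open.
P = MC gives -120 - 16y + 6y^2 = 0, with roots -10/3 and 6. Take the larger (rising MC): y* = 6.
Check: AVC at y = 6 is ¥60 ≤ P, so revenue covers variable cost.
Profit = P·y − TC = 156·6 − 699 = ¥237.

Produce at y = 6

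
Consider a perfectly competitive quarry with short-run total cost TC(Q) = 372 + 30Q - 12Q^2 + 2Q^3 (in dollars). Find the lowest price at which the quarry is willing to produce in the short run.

The firm shuts down when price falls below the minimum of average variable cost. AVC = VC/Q = 30 - 12Q + 2Q^2.
dAVC/dQ = -12 + 4Q = 0 gives Q = 3. min AVC = 30 - 12·3 + 2·3^2 = 12.
The firm shuts down for any P below $12.

$12 per unit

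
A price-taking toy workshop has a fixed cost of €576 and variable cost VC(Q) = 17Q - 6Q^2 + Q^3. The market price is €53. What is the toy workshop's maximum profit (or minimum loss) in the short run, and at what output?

Profit = -€360 at Q = 6

AVC = 17 - 6Q + Q^2; min AVC = €8 at Q = 3. Since P = €53 ≥ min AVC, the firm produces.
MC = 17 - 12Q + 3Q^2. Setting P = MC and taking the root on the rising branch gives Q* = 6.
TR = 53·6 = 318. TC = 576 + 102 = 678. Profit = 318 − 678 = -€360.
That loss of €360 beats the €576 the firm would lose by shutting down; producing recovers €216 of fixed cost.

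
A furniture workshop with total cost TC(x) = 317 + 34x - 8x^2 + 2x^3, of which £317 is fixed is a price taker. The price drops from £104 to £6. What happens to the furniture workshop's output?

Output falls from 5 to 0 (the firm shuts down)

MC = 34 - 16x + 6x^2; the shutdown threshold is min AVC = £26 (at x = 2).
With P = £104 above the shutdown price, P = MC gives x = 5.
At P = £6 < min AVC = £26, price no longer covers variable cost at any output, so the firm shuts down: x = 0.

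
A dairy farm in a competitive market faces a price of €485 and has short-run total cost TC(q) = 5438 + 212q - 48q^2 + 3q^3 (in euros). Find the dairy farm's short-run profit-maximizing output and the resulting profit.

Profit = -€368 at q = 13

AVC = 212 - 48q + 3q^2 has its minimum €20 at q = 8; price €485 clears that bar, so the firm operates.
MC = 212 - 96q + 9q^2. Setting P = MC and taking the root on the rising branch gives q* = 13.
TR = 485·13 = 6305. TC = 5438 + 1235 = 6673. Profit = 6305 − 6673 = -€368.
That loss of €368 beats the €5438 the firm would lose by shutting down; producing recovers €5070 of fixed cost.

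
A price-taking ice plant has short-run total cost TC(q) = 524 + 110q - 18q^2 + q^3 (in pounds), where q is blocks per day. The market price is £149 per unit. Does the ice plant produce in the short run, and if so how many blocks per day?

Variable cost is VC = 110q - 18q^2 + q^3, so AVC = VC/q = 110 - 18q + q^2 and MC = dTC/dq = 110 - 36q + 3q^2.
AVC hits its minimum where MC = AVC, at q = 9, giving min AVC = 110 - 18·9 + 9^2 = £29.
P = £149 exceeds min AVC = £29, so the firm stays open.
Solving P = MC: -39 - 36q + 3q^2 = 0 ⇒ q = -1 or 13. On the upward-sloping branch, q* = 13.
Check: AVC at q = 13 is £45 ≤ P, so revenue covers variable cost.
Profit = P·q − TC = 149·13 − 1109 = £828.

Produce at q = 13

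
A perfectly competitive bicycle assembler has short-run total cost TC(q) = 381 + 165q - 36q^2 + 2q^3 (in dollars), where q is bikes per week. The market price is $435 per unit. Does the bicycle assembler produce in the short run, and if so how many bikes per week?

Variable cost is VC = 165q - 36q^2 + 2q^3, so AVC = VC/q = 165 - 36q + 2q^2 and MC = dTC/dq = 165 - 72q + 6q^2.
AVC is minimized where dAVC/dq = -36 + 4q = 0, at q = 9; min AVC = 165 - 36·9 + 2·9^2 = $3.
Since P = $435 ≥ min AVC = $3, price covers variable cost and the firm should produce.
Set P = MC: 435 = 165 - 72q + 6q^2 → -270 - 72q + 6q^2 = 0. The roots are q = -3 and q = 15; the profit-maximizing output is on the rising part of MC, so q* = 15.
Check: AVC at q = 15 is $75 ≤ P, so revenue covers variable cost.
Profit = P·q − TC = 435·15 − 1506 = $5019.

Produce at q = 15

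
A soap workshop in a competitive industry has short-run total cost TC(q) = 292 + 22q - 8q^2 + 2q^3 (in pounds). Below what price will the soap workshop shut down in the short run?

£14 per unit

The firm shuts down when price falls below the minimum of average variable cost. AVC = VC/q = 22 - 8q + 2q^2.
At the minimum of AVC, MC = AVC. MC = 22 - 16q + 6q^2; setting MC = AVC gives 4q^2 - 8q = 0, so q = 2. min AVC = 14.
The firm shuts down for any P below £14.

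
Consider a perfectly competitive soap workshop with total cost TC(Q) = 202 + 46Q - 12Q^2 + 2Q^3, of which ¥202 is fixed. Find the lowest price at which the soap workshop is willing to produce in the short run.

The firm shuts down when price falls below the minimum of average variable cost. AVC = VC/Q = 46 - 12Q + 2Q^2.
dAVC/dQ = -12 + 4Q = 0 gives Q = 3. min AVC = 46 - 12·3 + 2·3^2 = 28.
So the shutdown price is ¥28.

¥28 per unit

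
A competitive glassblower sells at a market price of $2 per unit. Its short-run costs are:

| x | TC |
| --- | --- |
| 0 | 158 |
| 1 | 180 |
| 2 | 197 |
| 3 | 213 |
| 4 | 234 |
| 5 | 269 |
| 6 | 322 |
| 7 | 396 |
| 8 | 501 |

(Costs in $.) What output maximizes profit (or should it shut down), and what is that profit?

x = 0 (shut down); profit = -$158

Compute π = P·x − TC at each output: x=0: -158; x=1: -178; x=2: -193; x=3: -207; x=4: -226; x=5: -259; x=6: -310; x=7: -382; x=8: -485.
Profit is highest at x = 0. Equivalently, the lowest AVC in the table is 55/3 ≈ $18.33 at x = 3, and P = $2 falls below it — price never covers variable cost, so the firm shuts down and loses only its fixed cost.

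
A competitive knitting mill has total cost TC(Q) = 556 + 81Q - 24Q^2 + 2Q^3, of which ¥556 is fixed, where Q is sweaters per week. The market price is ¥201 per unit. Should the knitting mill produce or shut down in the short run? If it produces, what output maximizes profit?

Produce at Q = 10

Variable cost is VC = 81Q - 24Q^2 + 2Q^3, so AVC = VC/Q = 81 - 24Q + 2Q^2 and MC = dTC/dQ = 81 - 48Q + 6Q^2.
AVC hits its minimum where MC = AVC, at Q = 6, giving min AVC = 81 - 24·6 + 2·6^2 = ¥9.
Because ¥201 ≥ ¥9, revenue can cover variable cost; the firm operates.
Solving P = MC: -120 - 48Q + 6Q^2 = 0 ⇒ Q = -2 or 10. On the upward-sloping branch, Q* = 10.
Check: AVC at Q = 10 is ¥41 ≤ P, so revenue covers variable cost.
Profit = P·Q − TC = 201·10 − 966 = ¥1044.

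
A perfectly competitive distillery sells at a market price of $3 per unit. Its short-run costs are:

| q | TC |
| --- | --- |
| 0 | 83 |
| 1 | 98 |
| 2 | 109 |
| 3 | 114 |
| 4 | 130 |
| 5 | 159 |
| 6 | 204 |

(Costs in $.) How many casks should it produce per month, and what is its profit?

q = 0 (shut down); profit = -$83

Profit at each row (π = 3q − TC): q=0: -83; q=1: -95; q=2: -103; q=3: -105; q=4: -118; q=5: -144; q=6: -186.
Profit is highest at q = 0. Equivalently, the lowest AVC in the table is 31/3 ≈ $10.33 at q = 3, and P = $3 falls below it — price never covers variable cost, so the firm shuts down and loses only its fixed cost.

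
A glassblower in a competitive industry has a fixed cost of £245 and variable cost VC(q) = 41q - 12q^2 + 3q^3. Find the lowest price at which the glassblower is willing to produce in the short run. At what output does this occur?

£29 per unit, at q = 2

The shutdown price is the minimum of AVC. VC = 41q - 12q^2 + 3q^3, so AVC = 41 - 12q + 3q^2.
dAVC/dq = -12 + 6q = 0 gives q = 2. min AVC = 41 - 12·2 + 3·2^2 = 29.
So the shutdown price is £29.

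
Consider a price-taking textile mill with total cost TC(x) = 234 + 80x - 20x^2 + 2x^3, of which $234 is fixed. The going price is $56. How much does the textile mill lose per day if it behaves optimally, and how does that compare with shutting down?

AVC = 80 - 20x + 2x^2; min AVC = $30 at x = 5. Since P = $56 ≥ min AVC, the firm produces.
MC = 80 - 40x + 6x^2. Setting P = MC and taking the root on the rising branch gives x* = 6.
TR = 56·6 = 336. TC = 234 + 192 = 426. Profit = 336 − 426 = -$90.
That loss of $90 beats the $234 the firm would lose by shutting down; producing recovers $144 of fixed cost.

Profit = -$90 at x = 6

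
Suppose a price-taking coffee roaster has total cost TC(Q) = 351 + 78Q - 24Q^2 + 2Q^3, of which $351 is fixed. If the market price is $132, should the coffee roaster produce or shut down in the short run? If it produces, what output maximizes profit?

Variable cost is VC = 78Q - 24Q^2 + 2Q^3, so AVC = VC/Q = 78 - 24Q + 2Q^2 and MC = dTC/dQ = 78 - 48Q + 6Q^2.
AVC hits its minimum where MC = AVC, at Q = 6, giving min AVC = 78 - 24·6 + 2·6^2 = $6.
Because $132 ≥ $6, revenue can cover variable cost; the firm operates.
P = MC gives -54 - 48Q + 6Q^2 = 0, with roots -1 and 9. Take the larger (rising MC): Q* = 9.
Check: AVC at Q = 9 is $24 ≤ P, so revenue covers variable cost.
Profit = P·Q − TC = 132·9 − 567 = $621.

Produce at Q = 9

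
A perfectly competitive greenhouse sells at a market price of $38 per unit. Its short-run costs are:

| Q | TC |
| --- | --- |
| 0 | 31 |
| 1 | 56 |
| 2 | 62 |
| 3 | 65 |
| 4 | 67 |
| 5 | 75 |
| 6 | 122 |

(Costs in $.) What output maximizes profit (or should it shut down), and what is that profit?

Tabulate TR − TC: Q=0: -31; Q=1: -18; Q=2: 14; Q=3: 49; Q=4: 85; Q=5: 115; Q=6: 106.
Profit is maximized at Q = 5. AVC there is 44/5 = $8.80 ≤ P, so producing beats shutting down (which would give -$31).

Q = 5; profit = $115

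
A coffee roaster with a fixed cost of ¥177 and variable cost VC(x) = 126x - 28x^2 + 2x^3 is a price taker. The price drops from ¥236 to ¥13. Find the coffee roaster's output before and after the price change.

MC = 126 - 56x + 6x^2; the shutdown threshold is min AVC = ¥28 (at x = 7).
At P = ¥236 ≥ min AVC, set P = MC on the rising branch: x = 11.
At P = ¥13 < min AVC = ¥28, price no longer covers variable cost at any output, so the firm shuts down: x = 0.

Output falls from 11 to 0 (the firm shuts down)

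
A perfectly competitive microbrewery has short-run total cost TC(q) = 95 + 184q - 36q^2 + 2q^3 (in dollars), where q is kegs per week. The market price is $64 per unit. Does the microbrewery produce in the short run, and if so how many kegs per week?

Produce at q = 10

From TC, MC = TC'(q) = 184 - 72q + 6q^2 and AVC = VC/q = 184 - 36q + 2q^2.
The AVC parabola has its vertex at q = 36/4 = 9, where AVC = 184 - 36·9 + 2·9^2 = $22.
P = $64 exceeds min AVC = $22, so the firm stays open.
Set P = MC: 64 = 184 - 72q + 6q^2 → 120 - 72q + 6q^2 = 0. The roots are q = 2 and q = 10; the profit-maximizing output is on the rising part of MC, so q* = 10.
Check: AVC at q = 10 is $24 ≤ P, so revenue covers variable cost.
Profit = P·q − TC = 64·10 − 335 = $305.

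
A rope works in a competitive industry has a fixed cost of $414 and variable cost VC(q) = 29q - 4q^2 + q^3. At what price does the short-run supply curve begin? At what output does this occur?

$25 per unit, at q = 2

Short-run supply begins at min AVC. From VC = 29q - 4q^2 + q^3, AVC = 29 - 4q + q^2.
dAVC/dq = -4 + 2q = 0 gives q = 2. min AVC = 29 - 4·2 + 2^2 = 25.
The firm shuts down for any P below $25.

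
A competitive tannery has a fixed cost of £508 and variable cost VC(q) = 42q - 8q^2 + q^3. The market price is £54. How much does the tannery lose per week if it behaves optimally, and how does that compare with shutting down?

AVC = 42 - 8q + q^2 has its minimum £26 at q = 4; price £54 clears that bar, so the firm operates.
With MC = 42 - 16q + 3q^2, P = MC on the upward-sloping part at q* = 6.
TR = 54·6 = 324. TC = 508 + 180 = 688. Profit = 324 − 688 = -£364.
By producing, the firm covers all variable cost plus £144 of fixed cost; shutting down would lose the full £508.

Profit = -£364 at q = 6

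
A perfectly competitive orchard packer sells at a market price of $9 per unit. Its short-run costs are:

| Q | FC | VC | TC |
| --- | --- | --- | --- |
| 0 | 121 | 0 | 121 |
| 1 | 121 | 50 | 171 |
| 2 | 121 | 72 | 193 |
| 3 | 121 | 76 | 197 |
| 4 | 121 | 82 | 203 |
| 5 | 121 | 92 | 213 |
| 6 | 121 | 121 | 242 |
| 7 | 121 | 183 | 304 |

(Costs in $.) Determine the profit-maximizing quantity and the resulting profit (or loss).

Compute π = P·Q − TC at each output: Q=0: -121; Q=1: -162; Q=2: -175; Q=3: -170; Q=4: -167; Q=5: -168; Q=6: -188; Q=7: -241.
Profit is highest at Q = 0. Equivalently, the lowest AVC in the table is 92/5 ≈ $18.40 at Q = 5, and P = $9 falls below it — price never covers variable cost, so the firm shuts down and loses only its fixed cost.

Q = 0 (shut down); profit = -$121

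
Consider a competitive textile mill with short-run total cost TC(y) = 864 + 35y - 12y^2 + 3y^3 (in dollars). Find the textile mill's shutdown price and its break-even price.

Shutdown price = $23; break-even price = $215

AVC = 35 - 12y + 3y^2; minimized at y = 2, giving min AVC = $23. That is the shutdown price.
ATC = 864/y + 35 - 12y + 3y^2. Setting dATC/dy = −864/y^2 − 12 + 6y = 0 gives y = 6 (since 6·6^3 − 12·6^2 = 864).
min ATC = 864/6 + 35 − 12·6 + 3·6^2 = $215. That is the break-even price.
For $23 ≤ P < $215 the firm produces at a loss; below $23 it shuts down.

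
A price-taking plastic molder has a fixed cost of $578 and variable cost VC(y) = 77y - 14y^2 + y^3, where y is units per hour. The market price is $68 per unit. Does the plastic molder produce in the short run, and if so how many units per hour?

Strip out fixed cost: VC = 77y - 14y^2 + y^3. Then AVC = 77 - 14y + y^2 and MC = 77 - 28y + 3y^2.
AVC is minimized where dAVC/dy = -14 + 2y = 0, at y = 7; min AVC = 77 - 14·7 + 7^2 = $28.
P = $68 exceeds min AVC = $28, so the firm stays open.
Solving P = MC: 9 - 28y + 3y^2 = 0 ⇒ y = 1/3 or 9. On the upward-sloping branch, y* = 9.
Check: AVC at y = 9 is $32 ≤ P, so revenue covers variable cost.
Profit = P·y − TC = 68·9 − 866 = -$254, a loss, but smaller than the $578 fixed cost the firm would lose by shutting down.

Produce at y = 9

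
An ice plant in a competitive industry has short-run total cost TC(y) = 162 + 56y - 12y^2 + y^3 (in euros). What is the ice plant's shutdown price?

€20 per unit

The shutdown price is the minimum of AVC. VC = 56y - 12y^2 + y^3, so AVC = 56 - 12y + y^2.
dAVC/dy = -12 + 2y = 0 gives y = 6. min AVC = 56 - 12·6 + 6^2 = 20.
So the shutdown price is €20.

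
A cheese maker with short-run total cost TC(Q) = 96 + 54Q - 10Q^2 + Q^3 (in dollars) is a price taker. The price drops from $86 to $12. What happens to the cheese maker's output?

AVC = 54 - 10Q + Q^2, minimized at Q = 5 where min AVC = $29. MC = 54 - 20Q + 3Q^2.
With P = $86 above the shutdown price, P = MC gives Q = 8.
At P = $12 < min AVC = $29, price no longer covers variable cost at any output, so the firm shuts down: Q = 0.

Output falls from 8 to 0 (the firm shuts down)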